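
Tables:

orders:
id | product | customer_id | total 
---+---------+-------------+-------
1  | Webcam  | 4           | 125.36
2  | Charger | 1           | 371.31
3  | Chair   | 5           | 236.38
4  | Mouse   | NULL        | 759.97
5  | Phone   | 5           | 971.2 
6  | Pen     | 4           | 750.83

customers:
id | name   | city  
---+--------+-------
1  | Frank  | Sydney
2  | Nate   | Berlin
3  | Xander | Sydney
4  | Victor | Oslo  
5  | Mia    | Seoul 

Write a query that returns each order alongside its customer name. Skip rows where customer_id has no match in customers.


INNER JOIN keeps only orders rows whose customer_id matches an id in customers. Walk through each order:
  - order 1 (Webcam): customer_id=4 -> matches Victor
  - order 2 (Charger): customer_id=1 -> matches Frank
  - order 3 (Chair): customer_id=5 -> matches Mia
  - order 4 (Mouse): customer_id=NULL, no match -> dropped
  - order 5 (Phone): customer_id=5 -> matches Mia
  - order 6 (Pen): customer_id=4 -> matches Victor
So 1 of 6 rows is dropped.

SQL:
SELECT a.product, b.name AS customer
FROM orders a
INNER JOIN customers b ON a.customer_id = b.id

Result:
product | customer
--------+---------
Webcam  | Victor  
Charger | Frank   
Chair   | Mia     
Phone   | Mia     
Pen     | Victor  


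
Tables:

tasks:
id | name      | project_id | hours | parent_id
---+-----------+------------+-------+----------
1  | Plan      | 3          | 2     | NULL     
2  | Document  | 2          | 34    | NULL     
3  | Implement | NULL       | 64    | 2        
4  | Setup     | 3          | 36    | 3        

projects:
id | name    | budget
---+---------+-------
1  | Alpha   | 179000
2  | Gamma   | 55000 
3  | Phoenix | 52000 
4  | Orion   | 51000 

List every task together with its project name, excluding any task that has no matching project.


INNER JOIN keeps only tasks rows whose project_id matches an id in projects. Walk through each task:
  - task 1 (Plan): project_id=3 -> matches Phoenix
  - task 2 (Document): project_id=2 -> matches Gamma
  - task 3 (Implement): project_id=NULL, no match -> dropped
  - task 4 (Setup): project_id=3 -> matches Phoenix
So 1 of 4 rows is dropped.

SQL:
SELECT a.name, b.name AS project
FROM tasks a
INNER JOIN projects b ON a.project_id = b.id

Result:
name     | project
---------+--------
Plan     | Phoenix
Document | Gamma  
Setup    | Phoenix


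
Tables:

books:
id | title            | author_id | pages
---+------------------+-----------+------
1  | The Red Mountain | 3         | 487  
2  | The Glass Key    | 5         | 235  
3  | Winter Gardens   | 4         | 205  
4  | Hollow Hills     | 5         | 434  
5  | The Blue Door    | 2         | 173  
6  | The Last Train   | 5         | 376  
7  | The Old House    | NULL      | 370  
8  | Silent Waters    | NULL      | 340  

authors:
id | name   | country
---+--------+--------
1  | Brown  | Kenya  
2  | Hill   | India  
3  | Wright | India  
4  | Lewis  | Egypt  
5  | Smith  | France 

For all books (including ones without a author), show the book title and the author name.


LEFT JOIN keeps every row from books (the left table); where author_id has no match in authors, the author columns become NULL. Walk through each book:
  - book 1 (The Red Mountain): author_id=3 -> matches Wright
  - book 2 (The Glass Key): author_id=5 -> matches Smith
  - book 3 (Winter Gardens): author_id=4 -> matches Lewis
  - book 4 (Hollow Hills): author_id=5 -> matches Smith
  - book 5 (The Blue Door): author_id=2 -> matches Hill
  - book 6 (The Last Train): author_id=5 -> matches Smith
  - book 7 (The Old House): author_id=NULL, no match -> kept with NULL
  - book 8 (Silent Waters): author_id=NULL, no match -> kept with NULL
All 8 rows appear; 2 have NULL author.

SQL:
SELECT a.title, b.name AS author
FROM books a
LEFT JOIN authors b ON a.author_id = b.id

Result:
title            | author
-----------------+-------
The Red Mountain | Wright
The Glass Key    | Smith 
Winter Gardens   | Lewis 
Hollow Hills     | Smith 
The Blue Door    | Hill  
The Last Train   | Smith 
The Old House    | NULL  
Silent Waters    | NULL  


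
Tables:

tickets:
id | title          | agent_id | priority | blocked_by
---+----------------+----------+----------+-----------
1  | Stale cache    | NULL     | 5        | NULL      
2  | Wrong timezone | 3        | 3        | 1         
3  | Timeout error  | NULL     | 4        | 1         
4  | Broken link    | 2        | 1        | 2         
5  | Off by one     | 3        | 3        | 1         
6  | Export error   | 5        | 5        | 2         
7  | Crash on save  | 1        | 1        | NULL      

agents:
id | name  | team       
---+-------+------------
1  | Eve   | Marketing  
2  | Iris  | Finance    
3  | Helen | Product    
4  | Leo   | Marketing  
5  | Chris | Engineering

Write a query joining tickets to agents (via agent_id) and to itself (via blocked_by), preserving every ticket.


Two LEFT JOINs from the same base table tickets: one to agents via agent_id, one to tickets itself via blocked_by. Both are LEFT so every ticket is preserved.
Match against agents:
  - ticket 1 (Stale cache): agent_id=NULL, no match -> kept with NULL
  - ticket 2 (Wrong timezone): agent_id=3 -> matches Helen
  - ticket 3 (Timeout error): agent_id=NULL, no match -> kept with NULL
  - ticket 4 (Broken link): agent_id=2 -> matches Iris
  - ticket 5 (Off by one): agent_id=3 -> matches Helen
  - ticket 6 (Export error): agent_id=5 -> matches Chris
  - ticket 7 (Crash on save): agent_id=1 -> matches Eve
Match against tickets (self):
  - ticket 1 (Stale cache): blocked_by=NULL -> NULL
  - ticket 2 (Wrong timezone): blocked_by=1 -> Stale cache
  - ticket 3 (Timeout error): blocked_by=1 -> Stale cache
  - ticket 4 (Broken link): blocked_by=2 -> Wrong timezone
  - ticket 5 (Off by one): blocked_by=1 -> Stale cache
  - ticket 6 (Export error): blocked_by=2 -> Wrong timezone
  - ticket 7 (Crash on save): blocked_by=NULL -> NULL

SQL:
SELECT a.title, b.name AS agent, c.title AS blocked_by
FROM tickets a
LEFT JOIN agents b ON a.agent_id = b.id
LEFT JOIN tickets c ON a.blocked_by = c.id

Result:
title          | agent | blocked_by    
---------------+-------+---------------
Stale cache    | NULL  | NULL          
Wrong timezone | Helen | Stale cache   
Timeout error  | NULL  | Stale cache   
Broken link    | Iris  | Wrong timezone
Off by one     | Helen | Stale cache   
Export error   | Chris | Wrong timezone
Crash on save  | Eve   | NULL          


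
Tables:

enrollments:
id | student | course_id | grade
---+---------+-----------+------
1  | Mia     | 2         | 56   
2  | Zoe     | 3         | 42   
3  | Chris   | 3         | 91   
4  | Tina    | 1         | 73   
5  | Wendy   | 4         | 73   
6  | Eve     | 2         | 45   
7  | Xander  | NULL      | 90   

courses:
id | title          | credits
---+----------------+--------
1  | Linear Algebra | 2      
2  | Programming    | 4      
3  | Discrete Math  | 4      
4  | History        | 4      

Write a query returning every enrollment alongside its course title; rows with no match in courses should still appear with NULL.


LEFT JOIN keeps every row from enrollments (the left table); where course_id has no match in courses, the course columns become NULL. Walk through each enrollment:
  - enrollment 1 (Mia): course_id=2 -> matches Programming
  - enrollment 2 (Zoe): course_id=3 -> matches Discrete Math
  - enrollment 3 (Chris): course_id=3 -> matches Discrete Math
  - enrollment 4 (Tina): course_id=1 -> matches Linear Algebra
  - enrollment 5 (Wendy): course_id=4 -> matches History
  - enrollment 6 (Eve): course_id=2 -> matches Programming
  - enrollment 7 (Xander): course_id=NULL, no match -> kept with NULL
All 7 rows appear; 1 has NULL course.

SQL:
SELECT a.student, b.title AS course
FROM enrollments a
LEFT JOIN courses b ON a.course_id = b.id

Result:
student | course        
--------+---------------
Mia     | Programming   
Zoe     | Discrete Math 
Chris   | Discrete Math 
Tina    | Linear Algebra
Wendy   | History       
Eve     | Programming   
Xander  | NULL          


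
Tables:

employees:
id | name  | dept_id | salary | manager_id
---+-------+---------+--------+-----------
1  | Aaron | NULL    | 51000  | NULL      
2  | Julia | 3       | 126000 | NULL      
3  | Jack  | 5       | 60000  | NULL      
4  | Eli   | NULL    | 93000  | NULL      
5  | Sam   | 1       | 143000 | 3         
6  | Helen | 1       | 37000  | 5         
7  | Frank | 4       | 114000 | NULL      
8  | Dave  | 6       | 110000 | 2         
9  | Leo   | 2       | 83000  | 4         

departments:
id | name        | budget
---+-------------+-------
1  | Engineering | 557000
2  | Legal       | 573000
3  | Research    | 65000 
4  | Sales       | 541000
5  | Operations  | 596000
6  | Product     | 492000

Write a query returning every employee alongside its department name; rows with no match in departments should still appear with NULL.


LEFT JOIN keeps every row from employees (the left table); where dept_id has no match in departments, the department columns become NULL. Walk through each employee:
  - employee 1 (Aaron): dept_id=NULL, no match -> kept with NULL
  - employee 2 (Julia): dept_id=3 -> matches Research
  - employee 3 (Jack): dept_id=5 -> matches Operations
  - employee 4 (Eli): dept_id=NULL, no match -> kept with NULL
  - employee 5 (Sam): dept_id=1 -> matches Engineering
  - employee 6 (Helen): dept_id=1 -> matches Engineering
  - employee 7 (Frank): dept_id=4 -> matches Sales
  - employee 8 (Dave): dept_id=6 -> matches Product
  - employee 9 (Leo): dept_id=2 -> matches Legal
All 9 rows appear; 2 have NULL department.

SQL:
SELECT a.name, b.name AS department
FROM employees a
LEFT JOIN departments b ON a.dept_id = b.id

Result:
name  | department 
------+------------
Aaron | NULL       
Julia | Research   
Jack  | Operations 
Eli   | NULL       
Sam   | Engineering
Helen | Engineering
Frank | Sales      
Dave  | Product    
Leo   | Legal      


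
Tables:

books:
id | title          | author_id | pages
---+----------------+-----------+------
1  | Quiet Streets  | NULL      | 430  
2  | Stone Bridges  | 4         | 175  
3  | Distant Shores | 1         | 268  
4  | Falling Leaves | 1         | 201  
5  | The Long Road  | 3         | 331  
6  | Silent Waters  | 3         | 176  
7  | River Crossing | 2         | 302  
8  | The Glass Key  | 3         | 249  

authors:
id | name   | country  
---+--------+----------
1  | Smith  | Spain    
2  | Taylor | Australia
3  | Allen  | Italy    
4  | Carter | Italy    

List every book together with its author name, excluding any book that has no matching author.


INNER JOIN keeps only books rows whose author_id matches an id in authors. Walk through each book:
  - book 1 (Quiet Streets): author_id=NULL, no match -> dropped
  - book 2 (Stone Bridges): author_id=4 -> matches Carter
  - book 3 (Distant Shores): author_id=1 -> matches Smith
  - book 4 (Falling Leaves): author_id=1 -> matches Smith
  - book 5 (The Long Road): author_id=3 -> matches Allen
  - book 6 (Silent Waters): author_id=3 -> matches Allen
  - book 7 (River Crossing): author_id=2 -> matches Taylor
  - book 8 (The Glass Key): author_id=3 -> matches Allen
So 1 of 8 rows is dropped.

SQL:
SELECT a.title, b.name AS author
FROM books a
INNER JOIN authors b ON a.author_id = b.id

Result:
title          | author
---------------+-------
Stone Bridges  | Carter
Distant Shores | Smith 
Falling Leaves | Smith 
The Long Road  | Allen 
Silent Waters  | Allen 
River Crossing | Taylor
The Glass Key  | Allen 


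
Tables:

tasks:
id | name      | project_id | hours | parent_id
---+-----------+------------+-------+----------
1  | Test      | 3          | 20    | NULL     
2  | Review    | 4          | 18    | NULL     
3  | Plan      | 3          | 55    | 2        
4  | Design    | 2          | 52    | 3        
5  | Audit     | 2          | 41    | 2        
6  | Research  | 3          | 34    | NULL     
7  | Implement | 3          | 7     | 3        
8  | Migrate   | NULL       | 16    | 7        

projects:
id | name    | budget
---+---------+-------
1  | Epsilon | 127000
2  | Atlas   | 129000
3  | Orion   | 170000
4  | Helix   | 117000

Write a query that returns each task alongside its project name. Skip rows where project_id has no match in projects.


INNER JOIN keeps only tasks rows whose project_id matches an id in projects. Walk through each task:
  - task 1 (Test): project_id=3 -> matches Orion
  - task 2 (Review): project_id=4 -> matches Helix
  - task 3 (Plan): project_id=3 -> matches Orion
  - task 4 (Design): project_id=2 -> matches Atlas
  - task 5 (Audit): project_id=2 -> matches Atlas
  - task 6 (Research): project_id=3 -> matches Orion
  - task 7 (Implement): project_id=3 -> matches Orion
  - task 8 (Migrate): project_id=NULL, no match -> dropped
So 1 of 8 rows is dropped.

SQL:
SELECT a.name, b.name AS project
FROM tasks a
INNER JOIN projects b ON a.project_id = b.id

Result:
name      | project
----------+--------
Test      | Orion  
Review    | Helix  
Plan      | Orion  
Design    | Atlas  
Audit     | Atlas  
Research  | Orion  
Implement | Orion  


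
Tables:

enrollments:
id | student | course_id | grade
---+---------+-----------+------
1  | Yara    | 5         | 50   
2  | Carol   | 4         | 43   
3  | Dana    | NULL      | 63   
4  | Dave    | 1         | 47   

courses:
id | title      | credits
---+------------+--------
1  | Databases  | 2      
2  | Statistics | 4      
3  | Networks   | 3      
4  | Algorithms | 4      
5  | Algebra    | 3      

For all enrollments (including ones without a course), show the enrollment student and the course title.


LEFT JOIN keeps every row from enrollments (the left table); where course_id has no match in courses, the course columns become NULL. Walk through each enrollment:
  - enrollment 1 (Yara): course_id=5 -> matches Algebra
  - enrollment 2 (Carol): course_id=4 -> matches Algorithms
  - enrollment 3 (Dana): course_id=NULL, no match -> kept with NULL
  - enrollment 4 (Dave): course_id=1 -> matches Databases
All 4 rows appear; 1 has NULL course.

SQL:
SELECT a.student, b.title AS course
FROM enrollments a
LEFT JOIN courses b ON a.course_id = b.id

Result:
student | course    
--------+-----------
Yara    | Algebra   
Carol   | Algorithms
Dana    | NULL      
Dave    | Databases 


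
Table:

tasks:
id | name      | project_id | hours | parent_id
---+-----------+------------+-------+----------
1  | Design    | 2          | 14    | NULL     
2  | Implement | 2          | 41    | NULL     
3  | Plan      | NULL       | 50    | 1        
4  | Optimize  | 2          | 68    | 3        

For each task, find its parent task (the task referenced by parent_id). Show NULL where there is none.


This is a self-join: tasks is joined to a second copy of itself, matching each row's parent_id to another row's id. Use LEFT JOIN so rows with parent_id=NULL are kept.
  - task 1 (Design): parent_id=NULL -> NULL
  - task 2 (Implement): parent_id=NULL -> NULL
  - task 3 (Plan): parent_id=1 -> Design
  - task 4 (Optimize): parent_id=3 -> Plan

SQL:
SELECT a.name AS item, b.name AS parent
FROM tasks a
LEFT JOIN tasks b ON a.parent_id = b.id

Result:
item      | parent
----------+-------
Design    | NULL  
Implement | NULL  
Plan      | Design
Optimize  | Plan  


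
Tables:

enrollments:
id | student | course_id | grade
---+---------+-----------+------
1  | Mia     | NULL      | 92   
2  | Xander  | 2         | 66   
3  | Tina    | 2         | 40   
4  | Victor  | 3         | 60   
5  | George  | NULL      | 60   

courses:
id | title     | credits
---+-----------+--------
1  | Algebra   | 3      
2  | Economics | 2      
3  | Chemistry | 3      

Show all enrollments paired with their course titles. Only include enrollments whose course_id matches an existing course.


INNER JOIN keeps only enrollments rows whose course_id matches an id in courses. Walk through each enrollment:
  - enrollment 1 (Mia): course_id=NULL, no match -> dropped
  - enrollment 2 (Xander): course_id=2 -> matches Economics
  - enrollment 3 (Tina): course_id=2 -> matches Economics
  - enrollment 4 (Victor): course_id=3 -> matches Chemistry
  - enrollment 5 (George): course_id=NULL, no match -> dropped
So 2 of 5 rows are dropped.

SQL:
SELECT a.student, b.title AS course
FROM enrollments a
INNER JOIN courses b ON a.course_id = b.id

Result:
student | course   
--------+----------
Xander  | Economics
Tina    | Economics
Victor  | Chemistry


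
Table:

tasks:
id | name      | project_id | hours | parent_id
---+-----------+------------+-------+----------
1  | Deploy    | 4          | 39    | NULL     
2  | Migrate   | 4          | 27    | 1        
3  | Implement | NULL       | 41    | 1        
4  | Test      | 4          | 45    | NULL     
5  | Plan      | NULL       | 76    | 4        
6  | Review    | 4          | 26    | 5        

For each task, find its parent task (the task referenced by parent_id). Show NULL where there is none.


This is a self-join: tasks is joined to a second copy of itself, matching each row's parent_id to another row's id. Use LEFT JOIN so rows with parent_id=NULL are kept.
  - task 1 (Deploy): parent_id=NULL -> NULL
  - task 2 (Migrate): parent_id=1 -> Deploy
  - task 3 (Implement): parent_id=1 -> Deploy
  - task 4 (Test): parent_id=NULL -> NULL
  - task 5 (Plan): parent_id=4 -> Test
  - task 6 (Review): parent_id=5 -> Plan

SQL:
SELECT a.name AS item, b.name AS parent
FROM tasks a
LEFT JOIN tasks b ON a.parent_id = b.id

Result:
item      | parent
----------+-------
Deploy    | NULL  
Migrate   | Deploy
Implement | Deploy
Test      | NULL  
Plan      | Test  
Review    | Plan  


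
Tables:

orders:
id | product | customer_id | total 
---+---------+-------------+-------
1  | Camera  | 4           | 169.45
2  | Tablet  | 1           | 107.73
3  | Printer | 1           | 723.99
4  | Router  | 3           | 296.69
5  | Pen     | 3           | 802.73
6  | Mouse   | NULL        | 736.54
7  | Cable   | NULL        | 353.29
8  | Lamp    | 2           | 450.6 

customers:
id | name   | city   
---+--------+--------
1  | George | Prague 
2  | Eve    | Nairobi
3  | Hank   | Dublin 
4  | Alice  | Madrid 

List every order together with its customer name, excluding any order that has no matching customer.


INNER JOIN keeps only orders rows whose customer_id matches an id in customers. Walk through each order:
  - order 1 (Camera): customer_id=4 -> matches Alice
  - order 2 (Tablet): customer_id=1 -> matches George
  - order 3 (Printer): customer_id=1 -> matches George
  - order 4 (Router): customer_id=3 -> matches Hank
  - order 5 (Pen): customer_id=3 -> matches Hank
  - order 6 (Mouse): customer_id=NULL, no match -> dropped
  - order 7 (Cable): customer_id=NULL, no match -> dropped
  - order 8 (Lamp): customer_id=2 -> matches Eve
So 2 of 8 rows are dropped.

SQL:
SELECT a.product, b.name AS customer
FROM orders a
INNER JOIN customers b ON a.customer_id = b.id

Result:
product | customer
--------+---------
Camera  | Alice   
Tablet  | George  
Printer | George  
Router  | Hank    
Pen     | Hank    
Lamp    | Eve     


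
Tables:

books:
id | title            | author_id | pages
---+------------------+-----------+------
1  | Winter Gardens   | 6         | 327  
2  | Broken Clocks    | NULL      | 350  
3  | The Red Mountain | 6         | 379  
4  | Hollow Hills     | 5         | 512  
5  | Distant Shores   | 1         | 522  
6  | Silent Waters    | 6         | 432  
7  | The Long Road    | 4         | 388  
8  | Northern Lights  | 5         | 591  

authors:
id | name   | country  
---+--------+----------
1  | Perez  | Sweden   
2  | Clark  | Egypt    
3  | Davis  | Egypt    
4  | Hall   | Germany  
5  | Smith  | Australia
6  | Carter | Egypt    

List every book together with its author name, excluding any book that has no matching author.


INNER JOIN keeps only books rows whose author_id matches an id in authors. Walk through each book:
  - book 1 (Winter Gardens): author_id=6 -> matches Carter
  - book 2 (Broken Clocks): author_id=NULL, no match -> dropped
  - book 3 (The Red Mountain): author_id=6 -> matches Carter
  - book 4 (Hollow Hills): author_id=5 -> matches Smith
  - book 5 (Distant Shores): author_id=1 -> matches Perez
  - book 6 (Silent Waters): author_id=6 -> matches Carter
  - book 7 (The Long Road): author_id=4 -> matches Hall
  - book 8 (Northern Lights): author_id=5 -> matches Smith
So 1 of 8 rows is dropped.

SQL:
SELECT a.title, b.name AS author
FROM books a
INNER JOIN authors b ON a.author_id = b.id

Result:
title            | author
-----------------+-------
Winter Gardens   | Carter
The Red Mountain | Carter
Hollow Hills     | Smith 
Distant Shores   | Perez 
Silent Waters    | Carter
The Long Road    | Hall  
Northern Lights  | Smith 


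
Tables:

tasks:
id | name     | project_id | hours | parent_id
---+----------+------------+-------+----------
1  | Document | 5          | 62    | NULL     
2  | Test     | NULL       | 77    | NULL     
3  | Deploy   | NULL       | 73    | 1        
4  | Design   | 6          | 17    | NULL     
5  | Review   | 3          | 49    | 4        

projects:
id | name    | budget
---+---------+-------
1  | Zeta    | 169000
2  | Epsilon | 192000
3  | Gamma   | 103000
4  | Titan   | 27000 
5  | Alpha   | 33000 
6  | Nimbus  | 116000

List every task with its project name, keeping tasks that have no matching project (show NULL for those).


LEFT JOIN keeps every row from tasks (the left table); where project_id has no match in projects, the project columns become NULL. Walk through each task:
  - task 1 (Document): project_id=5 -> matches Alpha
  - task 2 (Test): project_id=NULL, no match -> kept with NULL
  - task 3 (Deploy): project_id=NULL, no match -> kept with NULL
  - task 4 (Design): project_id=6 -> matches Nimbus
  - task 5 (Review): project_id=3 -> matches Gamma
All 5 rows appear; 2 have NULL project.

SQL:
SELECT a.name, b.name AS project
FROM tasks a
LEFT JOIN projects b ON a.project_id = b.id

Result:
name     | project
---------+--------
Document | Alpha  
Test     | NULL   
Deploy   | NULL   
Design   | Nimbus 
Review   | Gamma  


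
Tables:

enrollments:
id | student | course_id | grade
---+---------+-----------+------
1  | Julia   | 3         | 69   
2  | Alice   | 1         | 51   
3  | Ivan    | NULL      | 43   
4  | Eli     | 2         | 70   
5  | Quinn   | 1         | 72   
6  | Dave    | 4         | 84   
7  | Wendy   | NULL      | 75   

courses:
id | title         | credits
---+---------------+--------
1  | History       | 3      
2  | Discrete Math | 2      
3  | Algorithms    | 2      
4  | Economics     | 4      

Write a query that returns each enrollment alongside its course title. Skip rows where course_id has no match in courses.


INNER JOIN keeps only enrollments rows whose course_id matches an id in courses. Walk through each enrollment:
  - enrollment 1 (Julia): course_id=3 -> matches Algorithms
  - enrollment 2 (Alice): course_id=1 -> matches History
  - enrollment 3 (Ivan): course_id=NULL, no match -> dropped
  - enrollment 4 (Eli): course_id=2 -> matches Discrete Math
  - enrollment 5 (Quinn): course_id=1 -> matches History
  - enrollment 6 (Dave): course_id=4 -> matches Economics
  - enrollment 7 (Wendy): course_id=NULL, no match -> dropped
So 2 of 7 rows are dropped.

SQL:
SELECT a.student, b.title AS course
FROM enrollments a
INNER JOIN courses b ON a.course_id = b.id

Result:
student | course       
--------+--------------
Julia   | Algorithms   
Alice   | History      
Eli     | Discrete Math
Quinn   | History      
Dave    | Economics    


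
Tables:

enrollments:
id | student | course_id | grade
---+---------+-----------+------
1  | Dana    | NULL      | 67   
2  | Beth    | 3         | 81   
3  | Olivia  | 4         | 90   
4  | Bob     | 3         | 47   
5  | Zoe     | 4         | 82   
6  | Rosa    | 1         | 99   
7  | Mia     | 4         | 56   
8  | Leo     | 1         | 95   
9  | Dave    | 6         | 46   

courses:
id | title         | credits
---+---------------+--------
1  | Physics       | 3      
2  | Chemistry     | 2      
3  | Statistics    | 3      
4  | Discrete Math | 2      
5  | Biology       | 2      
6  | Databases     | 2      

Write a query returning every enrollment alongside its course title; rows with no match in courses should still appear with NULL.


LEFT JOIN keeps every row from enrollments (the left table); where course_id has no match in courses, the course columns become NULL. Walk through each enrollment:
  - enrollment 1 (Dana): course_id=NULL, no match -> kept with NULL
  - enrollment 2 (Beth): course_id=3 -> matches Statistics
  - enrollment 3 (Olivia): course_id=4 -> matches Discrete Math
  - enrollment 4 (Bob): course_id=3 -> matches Statistics
  - enrollment 5 (Zoe): course_id=4 -> matches Discrete Math
  - enrollment 6 (Rosa): course_id=1 -> matches Physics
  - enrollment 7 (Mia): course_id=4 -> matches Discrete Math
  - enrollment 8 (Leo): course_id=1 -> matches Physics
  - enrollment 9 (Dave): course_id=6 -> matches Databases
All 9 rows appear; 1 has NULL course.

SQL:
SELECT a.student, b.title AS course
FROM enrollments a
LEFT JOIN courses b ON a.course_id = b.id

Result:
student | course       
--------+--------------
Dana    | NULL         
Beth    | Statistics   
Olivia  | Discrete Math
Bob     | Statistics   
Zoe     | Discrete Math
Rosa    | Physics      
Mia     | Discrete Math
Leo     | Physics      
Dave    | Databases    


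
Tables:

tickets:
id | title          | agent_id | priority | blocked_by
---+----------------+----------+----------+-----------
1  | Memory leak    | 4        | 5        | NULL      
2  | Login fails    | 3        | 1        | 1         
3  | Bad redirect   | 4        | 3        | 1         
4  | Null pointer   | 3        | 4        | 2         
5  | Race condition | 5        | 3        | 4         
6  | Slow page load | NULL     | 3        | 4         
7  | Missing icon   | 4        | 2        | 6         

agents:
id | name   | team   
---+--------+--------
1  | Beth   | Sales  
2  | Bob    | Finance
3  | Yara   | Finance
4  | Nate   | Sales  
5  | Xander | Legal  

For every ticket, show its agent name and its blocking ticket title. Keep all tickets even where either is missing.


Two LEFT JOINs from the same base table tickets: one to agents via agent_id, one to tickets itself via blocked_by. Both are LEFT so every ticket is preserved.
Match against agents:
  - ticket 1 (Memory leak): agent_id=4 -> matches Nate
  - ticket 2 (Login fails): agent_id=3 -> matches Yara
  - ticket 3 (Bad redirect): agent_id=4 -> matches Nate
  - ticket 4 (Null pointer): agent_id=3 -> matches Yara
  - ticket 5 (Race condition): agent_id=5 -> matches Xander
  - ticket 6 (Slow page load): agent_id=NULL, no match -> kept with NULL
  - ticket 7 (Missing icon): agent_id=4 -> matches Nate
Match against tickets (self):
  - ticket 1 (Memory leak): blocked_by=NULL -> NULL
  - ticket 2 (Login fails): blocked_by=1 -> Memory leak
  - ticket 3 (Bad redirect): blocked_by=1 -> Memory leak
  - ticket 4 (Null pointer): blocked_by=2 -> Login fails
  - ticket 5 (Race condition): blocked_by=4 -> Null pointer
  - ticket 6 (Slow page load): blocked_by=4 -> Null pointer
  - ticket 7 (Missing icon): blocked_by=6 -> Slow page load

SQL:
SELECT a.title, b.name AS agent, c.title AS blocked_by
FROM tickets a
LEFT JOIN agents b ON a.agent_id = b.id
LEFT JOIN tickets c ON a.blocked_by = c.id

Result:
title          | agent  | blocked_by    
---------------+--------+---------------
Memory leak    | Nate   | NULL          
Login fails    | Yara   | Memory leak   
Bad redirect   | Nate   | Memory leak   
Null pointer   | Yara   | Login fails   
Race condition | Xander | Null pointer  
Slow page load | NULL   | Null pointer  
Missing icon   | Nate   | Slow page load


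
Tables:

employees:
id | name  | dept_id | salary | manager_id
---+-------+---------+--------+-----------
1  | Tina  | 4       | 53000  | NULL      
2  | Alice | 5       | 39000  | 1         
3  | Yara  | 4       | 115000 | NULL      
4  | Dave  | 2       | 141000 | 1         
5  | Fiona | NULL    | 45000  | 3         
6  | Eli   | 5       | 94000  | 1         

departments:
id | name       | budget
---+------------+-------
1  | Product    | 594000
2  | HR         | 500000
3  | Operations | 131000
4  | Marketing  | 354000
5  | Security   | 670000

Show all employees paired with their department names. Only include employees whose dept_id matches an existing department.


INNER JOIN keeps only employees rows whose dept_id matches an id in departments. Walk through each employee:
  - employee 1 (Tina): dept_id=4 -> matches Marketing
  - employee 2 (Alice): dept_id=5 -> matches Security
  - employee 3 (Yara): dept_id=4 -> matches Marketing
  - employee 4 (Dave): dept_id=2 -> matches HR
  - employee 5 (Fiona): dept_id=NULL, no match -> dropped
  - employee 6 (Eli): dept_id=5 -> matches Security
So 1 of 6 rows is dropped.

SQL:
SELECT a.name, b.name AS department
FROM employees a
INNER JOIN departments b ON a.dept_id = b.id

Result:
name  | department
------+-----------
Tina  | Marketing 
Alice | Security  
Yara  | Marketing 
Dave  | HR        
Eli   | Security  


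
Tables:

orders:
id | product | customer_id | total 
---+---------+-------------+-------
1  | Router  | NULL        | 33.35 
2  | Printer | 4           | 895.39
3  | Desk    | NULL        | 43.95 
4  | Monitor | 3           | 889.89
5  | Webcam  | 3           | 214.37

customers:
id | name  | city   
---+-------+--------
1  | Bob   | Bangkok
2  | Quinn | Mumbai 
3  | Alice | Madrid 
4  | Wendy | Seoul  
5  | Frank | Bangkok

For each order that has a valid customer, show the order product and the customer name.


INNER JOIN keeps only orders rows whose customer_id matches an id in customers. Walk through each order:
  - order 1 (Router): customer_id=NULL, no match -> dropped
  - order 2 (Printer): customer_id=4 -> matches Wendy
  - order 3 (Desk): customer_id=NULL, no match -> dropped
  - order 4 (Monitor): customer_id=3 -> matches Alice
  - order 5 (Webcam): customer_id=3 -> matches Alice
So 2 of 5 rows are dropped.

SQL:
SELECT a.product, b.name AS customer
FROM orders a
INNER JOIN customers b ON a.customer_id = b.id

Result:
product | customer
--------+---------
Printer | Wendy   
Monitor | Alice   
Webcam  | Alice   


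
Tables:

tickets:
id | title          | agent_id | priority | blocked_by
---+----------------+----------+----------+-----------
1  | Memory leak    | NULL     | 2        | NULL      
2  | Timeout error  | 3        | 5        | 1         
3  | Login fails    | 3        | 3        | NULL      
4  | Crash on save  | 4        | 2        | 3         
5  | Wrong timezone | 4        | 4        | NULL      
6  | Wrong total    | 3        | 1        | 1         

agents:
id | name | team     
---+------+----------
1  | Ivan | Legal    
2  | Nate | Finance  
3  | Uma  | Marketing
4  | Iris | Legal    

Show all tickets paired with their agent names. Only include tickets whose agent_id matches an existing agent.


INNER JOIN keeps only tickets rows whose agent_id matches an id in agents. Walk through each ticket:
  - ticket 1 (Memory leak): agent_id=NULL, no match -> dropped
  - ticket 2 (Timeout error): agent_id=3 -> matches Uma
  - ticket 3 (Login fails): agent_id=3 -> matches Uma
  - ticket 4 (Crash on save): agent_id=4 -> matches Iris
  - ticket 5 (Wrong timezone): agent_id=4 -> matches Iris
  - ticket 6 (Wrong total): agent_id=3 -> matches Uma
So 1 of 6 rows is dropped.

SQL:
SELECT a.title, b.name AS agent
FROM tickets a
INNER JOIN agents b ON a.agent_id = b.id

Result:
title          | agent
---------------+------
Timeout error  | Uma  
Login fails    | Uma  
Crash on save  | Iris 
Wrong timezone | Iris 
Wrong total    | Uma  


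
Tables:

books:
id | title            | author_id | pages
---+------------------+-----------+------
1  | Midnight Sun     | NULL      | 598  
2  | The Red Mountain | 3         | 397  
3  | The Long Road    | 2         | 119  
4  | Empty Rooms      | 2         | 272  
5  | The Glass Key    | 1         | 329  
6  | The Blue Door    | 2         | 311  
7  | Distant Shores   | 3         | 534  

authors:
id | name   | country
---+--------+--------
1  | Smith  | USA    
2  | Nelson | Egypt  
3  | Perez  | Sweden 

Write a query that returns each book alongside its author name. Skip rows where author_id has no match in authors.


INNER JOIN keeps only books rows whose author_id matches an id in authors. Walk through each book:
  - book 1 (Midnight Sun): author_id=NULL, no match -> dropped
  - book 2 (The Red Mountain): author_id=3 -> matches Perez
  - book 3 (The Long Road): author_id=2 -> matches Nelson
  - book 4 (Empty Rooms): author_id=2 -> matches Nelson
  - book 5 (The Glass Key): author_id=1 -> matches Smith
  - book 6 (The Blue Door): author_id=2 -> matches Nelson
  - book 7 (Distant Shores): author_id=3 -> matches Perez
So 1 of 7 rows is dropped.

SQL:
SELECT a.title, b.name AS author
FROM books a
INNER JOIN authors b ON a.author_id = b.id

Result:
title            | author
-----------------+-------
The Red Mountain | Perez 
The Long Road    | Nelson
Empty Rooms      | Nelson
The Glass Key    | Smith 
The Blue Door    | Nelson
Distant Shores   | Perez 


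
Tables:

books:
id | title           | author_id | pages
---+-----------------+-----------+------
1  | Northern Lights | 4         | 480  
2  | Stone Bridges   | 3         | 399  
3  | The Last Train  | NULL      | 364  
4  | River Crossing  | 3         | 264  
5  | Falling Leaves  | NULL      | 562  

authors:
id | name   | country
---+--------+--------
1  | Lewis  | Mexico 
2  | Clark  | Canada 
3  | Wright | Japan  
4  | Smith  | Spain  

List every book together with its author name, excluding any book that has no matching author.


INNER JOIN keeps only books rows whose author_id matches an id in authors. Walk through each book:
  - book 1 (Northern Lights): author_id=4 -> matches Smith
  - book 2 (Stone Bridges): author_id=3 -> matches Wright
  - book 3 (The Last Train): author_id=NULL, no match -> dropped
  - book 4 (River Crossing): author_id=3 -> matches Wright
  - book 5 (Falling Leaves): author_id=NULL, no match -> dropped
So 2 of 5 rows are dropped.

SQL:
SELECT a.title, b.name AS author
FROM books a
INNER JOIN authors b ON a.author_id = b.id

Result:
title           | author
----------------+-------
Northern Lights | Smith 
Stone Bridges   | Wright
River Crossing  | Wright


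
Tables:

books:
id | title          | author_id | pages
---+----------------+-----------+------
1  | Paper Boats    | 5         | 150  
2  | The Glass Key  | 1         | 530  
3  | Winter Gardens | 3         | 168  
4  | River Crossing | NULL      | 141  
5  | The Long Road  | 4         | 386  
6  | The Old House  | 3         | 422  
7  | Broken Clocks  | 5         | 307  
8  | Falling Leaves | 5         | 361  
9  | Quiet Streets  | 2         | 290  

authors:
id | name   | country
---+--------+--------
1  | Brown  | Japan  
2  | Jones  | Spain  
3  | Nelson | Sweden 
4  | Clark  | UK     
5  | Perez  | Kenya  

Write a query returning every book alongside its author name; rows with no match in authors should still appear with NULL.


LEFT JOIN keeps every row from books (the left table); where author_id has no match in authors, the author columns become NULL. Walk through each book:
  - book 1 (Paper Boats): author_id=5 -> matches Perez
  - book 2 (The Glass Key): author_id=1 -> matches Brown
  - book 3 (Winter Gardens): author_id=3 -> matches Nelson
  - book 4 (River Crossing): author_id=NULL, no match -> kept with NULL
  - book 5 (The Long Road): author_id=4 -> matches Clark
  - book 6 (The Old House): author_id=3 -> matches Nelson
  - book 7 (Broken Clocks): author_id=5 -> matches Perez
  - book 8 (Falling Leaves): author_id=5 -> matches Perez
  - book 9 (Quiet Streets): author_id=2 -> matches Jones
All 9 rows appear; 1 has NULL author.

SQL:
SELECT a.title, b.name AS author
FROM books a
LEFT JOIN authors b ON a.author_id = b.id

Result:
title          | author
---------------+-------
Paper Boats    | Perez 
The Glass Key  | Brown 
Winter Gardens | Nelson
River Crossing | NULL  
The Long Road  | Clark 
The Old House  | Nelson
Broken Clocks  | Perez 
Falling Leaves | Perez 
Quiet Streets  | Jones 


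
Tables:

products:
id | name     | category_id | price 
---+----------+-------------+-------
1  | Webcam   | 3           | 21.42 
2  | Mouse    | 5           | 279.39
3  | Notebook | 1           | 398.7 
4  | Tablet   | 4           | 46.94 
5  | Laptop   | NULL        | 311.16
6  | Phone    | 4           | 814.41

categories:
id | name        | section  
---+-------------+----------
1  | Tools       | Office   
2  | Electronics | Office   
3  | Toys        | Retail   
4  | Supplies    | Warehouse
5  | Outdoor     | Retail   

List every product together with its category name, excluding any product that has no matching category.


INNER JOIN keeps only products rows whose category_id matches an id in categories. Walk through each product:
  - product 1 (Webcam): category_id=3 -> matches Toys
  - product 2 (Mouse): category_id=5 -> matches Outdoor
  - product 3 (Notebook): category_id=1 -> matches Tools
  - product 4 (Tablet): category_id=4 -> matches Supplies
  - product 5 (Laptop): category_id=NULL, no match -> dropped
  - product 6 (Phone): category_id=4 -> matches Supplies
So 1 of 6 rows is dropped.

SQL:
SELECT a.name, b.name AS category
FROM products a
INNER JOIN categories b ON a.category_id = b.id

Result:
name     | category
---------+---------
Webcam   | Toys    
Mouse    | Outdoor 
Notebook | Tools   
Tablet   | Supplies
Phone    | Supplies


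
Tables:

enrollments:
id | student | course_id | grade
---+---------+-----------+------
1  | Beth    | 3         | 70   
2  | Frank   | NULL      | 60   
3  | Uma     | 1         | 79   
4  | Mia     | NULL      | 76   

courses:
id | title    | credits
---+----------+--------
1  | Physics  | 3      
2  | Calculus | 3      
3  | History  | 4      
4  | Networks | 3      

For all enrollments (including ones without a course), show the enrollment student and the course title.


LEFT JOIN keeps every row from enrollments (the left table); where course_id has no match in courses, the course columns become NULL. Walk through each enrollment:
  - enrollment 1 (Beth): course_id=3 -> matches History
  - enrollment 2 (Frank): course_id=NULL, no match -> kept with NULL
  - enrollment 3 (Uma): course_id=1 -> matches Physics
  - enrollment 4 (Mia): course_id=NULL, no match -> kept with NULL
All 4 rows appear; 2 have NULL course.

SQL:
SELECT a.student, b.title AS course
FROM enrollments a
LEFT JOIN courses b ON a.course_id = b.id

Result:
student | course 
--------+--------
Beth    | History
Frank   | NULL   
Uma     | Physics
Mia     | NULL   


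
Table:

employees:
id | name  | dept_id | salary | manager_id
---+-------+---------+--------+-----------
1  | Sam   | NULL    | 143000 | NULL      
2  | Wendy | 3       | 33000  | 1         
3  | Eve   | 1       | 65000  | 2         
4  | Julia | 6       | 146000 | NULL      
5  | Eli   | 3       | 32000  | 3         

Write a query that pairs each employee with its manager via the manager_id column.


This is a self-join: employees is joined to a second copy of itself, matching each row's manager_id to another row's id. Use LEFT JOIN so rows with manager_id=NULL are kept.
  - employee 1 (Sam): manager_id=NULL -> NULL
  - employee 2 (Wendy): manager_id=1 -> Sam
  - employee 3 (Eve): manager_id=2 -> Wendy
  - employee 4 (Julia): manager_id=NULL -> NULL
  - employee 5 (Eli): manager_id=3 -> Eve

SQL:
SELECT a.name AS item, b.name AS manager
FROM employees a
LEFT JOIN employees b ON a.manager_id = b.id

Result:
item  | manager
------+--------
Sam   | NULL   
Wendy | Sam    
Eve   | Wendy  
Julia | NULL   
Eli   | Eve    


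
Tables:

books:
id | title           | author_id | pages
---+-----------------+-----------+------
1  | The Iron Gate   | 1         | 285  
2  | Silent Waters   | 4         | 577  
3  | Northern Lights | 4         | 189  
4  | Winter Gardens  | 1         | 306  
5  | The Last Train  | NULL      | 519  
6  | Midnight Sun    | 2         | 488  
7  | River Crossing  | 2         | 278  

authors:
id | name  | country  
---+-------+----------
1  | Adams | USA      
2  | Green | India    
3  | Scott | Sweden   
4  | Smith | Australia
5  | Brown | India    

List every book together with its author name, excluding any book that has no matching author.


INNER JOIN keeps only books rows whose author_id matches an id in authors. Walk through each book:
  - book 1 (The Iron Gate): author_id=1 -> matches Adams
  - book 2 (Silent Waters): author_id=4 -> matches Smith
  - book 3 (Northern Lights): author_id=4 -> matches Smith
  - book 4 (Winter Gardens): author_id=1 -> matches Adams
  - book 5 (The Last Train): author_id=NULL, no match -> dropped
  - book 6 (Midnight Sun): author_id=2 -> matches Green
  - book 7 (River Crossing): author_id=2 -> matches Green
So 1 of 7 rows is dropped.

SQL:
SELECT a.title, b.name AS author
FROM books a
INNER JOIN authors b ON a.author_id = b.id

Result:
title           | author
----------------+-------
The Iron Gate   | Adams 
Silent Waters   | Smith 
Northern Lights | Smith 
Winter Gardens  | Adams 
Midnight Sun    | Green 
River Crossing  | Green 
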